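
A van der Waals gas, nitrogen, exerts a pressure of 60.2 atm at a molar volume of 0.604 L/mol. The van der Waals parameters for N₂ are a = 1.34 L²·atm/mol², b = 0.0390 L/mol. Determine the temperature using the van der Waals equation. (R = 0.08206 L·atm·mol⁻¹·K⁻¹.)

T ≈ 439.8 K

T = (P + a/V_m²)(V_m − b)/R
P + a/V_m² = 60.2 + 1.34/(0.604)² = 63.873 atm
V_m − b = 0.604 − 0.0390 = 0.56500 L/mol
T = (63.873)(0.56500)/0.08206 = 439.8 K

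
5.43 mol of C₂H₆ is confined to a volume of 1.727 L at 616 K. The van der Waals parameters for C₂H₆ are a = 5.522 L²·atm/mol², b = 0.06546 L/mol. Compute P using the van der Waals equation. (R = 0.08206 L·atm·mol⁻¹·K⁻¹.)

P = nRT/(V − nb) − a n²/V²
nRT/(V − nb) = (5.43)(0.08206)(616)/(1.727 − 5.43×0.06546) = 274.48/1.3716 = 200.12 atm
a n²/V² = (5.522)(5.43)²/(1.727)² = 54.590 atm
P = 200.12 − 54.590 = 145.5 atm

P ≈ 145.5 atm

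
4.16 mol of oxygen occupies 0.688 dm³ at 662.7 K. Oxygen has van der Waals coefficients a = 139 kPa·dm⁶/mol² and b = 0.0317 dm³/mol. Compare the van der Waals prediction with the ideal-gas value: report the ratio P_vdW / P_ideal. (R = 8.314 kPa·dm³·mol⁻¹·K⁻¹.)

P_vdW / P_ideal ≈ 1.085

Ideal: P_ideal = nRT/V = (4.16)(8.314)(662.7)/0.688 = 33314.4 kPa
vdW: P = nRT/(V − nb) − a n²/V² = 22920.3/0.556128 − 2405.48/0.473344 = 41214.1 − 5081.89 = 36132.2 kPa
Ratio = 36132.2/33314.4 = 1.085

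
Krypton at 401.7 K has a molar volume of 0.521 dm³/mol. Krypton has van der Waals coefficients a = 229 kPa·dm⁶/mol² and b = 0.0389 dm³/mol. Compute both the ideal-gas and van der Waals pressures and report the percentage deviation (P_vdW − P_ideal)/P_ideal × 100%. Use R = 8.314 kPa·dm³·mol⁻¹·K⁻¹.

-5.09 %

Ideal: P_ideal = RT/V_m = (8.314)(401.7)/0.521 = 6410.24 kPa
vdW: P = RT/(V_m − b) − a/V_m² = 3339.73/0.482100 − 229/0.271441 = 6927.46 − 843.646 = 6083.81 kPa
% deviation = (6083.81 − 6410.24)/6410.24 × 100% = -5.09%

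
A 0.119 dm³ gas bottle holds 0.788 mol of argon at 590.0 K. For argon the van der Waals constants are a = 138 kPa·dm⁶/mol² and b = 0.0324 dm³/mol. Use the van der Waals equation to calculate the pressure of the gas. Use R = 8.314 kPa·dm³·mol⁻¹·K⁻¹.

P ≈ 35303 kPa

P = nRT/(V − nb) − a n²/V²
nRT/(V − nb) = (0.788)(8.314)(590.0)/(0.119 − 0.788×0.0324) = 3865.3/0.093469 = 41354 kPa
a n²/V² = (138)(0.788)²/(0.119)² = 6051.1 kPa
P = 41354 − 6051.1 = 35303 kPa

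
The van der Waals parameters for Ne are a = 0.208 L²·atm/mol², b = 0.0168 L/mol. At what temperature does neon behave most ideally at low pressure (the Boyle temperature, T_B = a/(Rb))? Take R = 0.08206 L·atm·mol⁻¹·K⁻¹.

T_B ≈ 150.9 K

For a van der Waals gas the second virial coefficient B₂ = b − a/(RT) vanishes at T_B = a/(Rb).
T_B = 0.208/(0.08206×0.0168) = 0.208/0.0013786 = 150.9 K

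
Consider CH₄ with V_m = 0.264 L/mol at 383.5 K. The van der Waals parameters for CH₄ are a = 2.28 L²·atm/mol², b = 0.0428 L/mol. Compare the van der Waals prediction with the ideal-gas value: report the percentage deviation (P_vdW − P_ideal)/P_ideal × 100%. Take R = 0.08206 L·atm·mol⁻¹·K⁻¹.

-8.09 %

Ideal: P_ideal = RT/V_m = (0.08206)(383.5)/0.264 = 119.205 atm
vdW: P = RT/(V_m − b) − a/V_m² = 31.4700/0.221200 − 2.28/0.0696960 = 142.269 − 32.7135 = 109.556 atm
% deviation = (109.556 − 119.205)/119.205 × 100% = -8.09%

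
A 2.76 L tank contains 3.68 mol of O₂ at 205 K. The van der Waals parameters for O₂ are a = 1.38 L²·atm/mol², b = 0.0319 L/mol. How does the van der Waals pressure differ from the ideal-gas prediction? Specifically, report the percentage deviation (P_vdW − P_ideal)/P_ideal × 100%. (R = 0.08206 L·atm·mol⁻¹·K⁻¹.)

Ideal: P_ideal = nRT/V = (3.68)(0.08206)(205)/2.76 = 22.4297 atm
vdW: P = nRT/(V − nb) − a n²/V² = 61.9061/2.64261 − 18.6885/7.61760 = 23.4261 − 2.45333 = 20.9728 atm
% deviation = (20.9728 − 22.4297)/22.4297 × 100% = -6.50%

-6.50 %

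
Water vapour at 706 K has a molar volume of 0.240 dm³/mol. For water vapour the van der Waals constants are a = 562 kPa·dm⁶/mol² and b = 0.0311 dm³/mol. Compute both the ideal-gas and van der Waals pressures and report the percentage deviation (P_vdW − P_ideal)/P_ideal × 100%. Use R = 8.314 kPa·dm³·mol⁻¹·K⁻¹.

-25.01 %

Ideal: P_ideal = RT/V_m = (8.314)(706)/0.240 = 24457.0 kPa
vdW: P = RT/(V_m − b) − a/V_m² = 5869.68/0.208900 − 562/0.0576000 = 28098.0 − 9756.94 = 18341.1 kPa
% deviation = (18341.1 − 24457.0)/24457.0 × 100% = -25.01%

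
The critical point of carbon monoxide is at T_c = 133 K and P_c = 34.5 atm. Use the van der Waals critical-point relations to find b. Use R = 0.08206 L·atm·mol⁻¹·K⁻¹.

From T_c = 8a/(27Rb) and P_c = a/(27b²): b = R T_c/(8 P_c).
b = (0.08206)(133)/(8×34.5) = 10.914/276.00 = 0.03954 L/mol

b ≈ 0.03954 L/mol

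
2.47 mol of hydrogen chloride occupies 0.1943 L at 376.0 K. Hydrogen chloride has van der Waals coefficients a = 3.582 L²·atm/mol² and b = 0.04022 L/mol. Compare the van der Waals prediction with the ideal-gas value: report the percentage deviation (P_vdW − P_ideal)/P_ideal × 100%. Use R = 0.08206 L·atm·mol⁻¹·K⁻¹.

-42.96 %

Ideal: P_ideal = nRT/V = (2.47)(0.08206)(376.0)/0.1943 = 392.232 atm
vdW: P = nRT/(V − nb) − a n²/V² = 76.2108/0.0949566 − 21.8534/0.0377525 = 802.586 − 578.860 = 223.726 atm
% deviation = (223.726 − 392.232)/392.232 × 100% = -42.96%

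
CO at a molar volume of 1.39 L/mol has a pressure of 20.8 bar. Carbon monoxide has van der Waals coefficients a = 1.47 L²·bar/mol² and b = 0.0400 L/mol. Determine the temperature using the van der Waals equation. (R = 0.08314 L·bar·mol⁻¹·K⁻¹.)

T = (P + a/V_m²)(V_m − b)/R
P + a/V_m² = 20.8 + 1.47/(1.39)² = 21.561 bar
V_m − b = 1.39 − 0.0400 = 1.3500 L/mol
T = (21.561)(1.3500)/0.08314 = 350.1 K

T ≈ 350.1 K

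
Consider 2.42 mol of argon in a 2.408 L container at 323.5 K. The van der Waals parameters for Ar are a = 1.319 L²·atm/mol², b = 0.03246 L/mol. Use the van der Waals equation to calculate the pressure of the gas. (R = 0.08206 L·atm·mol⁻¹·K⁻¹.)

P = nRT/(V − nb) − a n²/V²
nRT/(V − nb) = (2.42)(0.08206)(323.5)/(2.408 − 2.42×0.03246) = 64.242/2.3294 = 27.579 atm
a n²/V² = (1.319)(2.42)²/(2.408)² = 1.3322 atm
P = 27.579 − 1.3322 = 26.25 atm

P ≈ 26.25 atm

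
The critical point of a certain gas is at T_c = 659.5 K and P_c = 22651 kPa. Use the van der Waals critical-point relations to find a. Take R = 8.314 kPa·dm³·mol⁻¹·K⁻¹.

a ≈ 559.9 kPa·dm⁶/mol²

From T_c = 8a/(27Rb) and P_c = a/(27b²): a = 27 R² T_c²/(64 P_c).
a = 27×(8.314)²×(659.5)²/(64×22651) = 811733378/1449664 = 559.9 kPa·dm⁶/mol²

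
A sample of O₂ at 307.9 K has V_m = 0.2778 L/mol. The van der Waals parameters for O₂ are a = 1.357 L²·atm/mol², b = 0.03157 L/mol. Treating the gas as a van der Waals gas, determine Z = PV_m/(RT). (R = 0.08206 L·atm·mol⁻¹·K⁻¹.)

Z ≈ 0.9349

P = RT/(V_m − b) − a/V_m² = (0.08206)(307.9)/(0.2778 − 0.03157) − 1.357/(0.2778)²
  = 25.266/0.24623 − 17.584 = 102.61 − 17.584 = 85.03 atm
Z = PV_m/(RT) = (85.03)(0.2778)/((0.08206)(307.9)) = 23.621/25.266 = 0.9349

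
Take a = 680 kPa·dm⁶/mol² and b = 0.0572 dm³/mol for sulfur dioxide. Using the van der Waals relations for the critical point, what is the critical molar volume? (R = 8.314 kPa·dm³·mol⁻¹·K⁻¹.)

For a van der Waals gas, V_m,c = 3b.
V_m,c = 3×0.0572 = 0.1716 dm³/mol

V_m,c ≈ 0.1716 dm³/mol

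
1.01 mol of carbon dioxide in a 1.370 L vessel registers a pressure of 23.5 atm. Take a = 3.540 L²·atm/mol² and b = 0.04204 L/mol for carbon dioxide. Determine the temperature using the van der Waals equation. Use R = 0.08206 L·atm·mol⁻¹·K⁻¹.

T ≈ 407.2 K

T = (P + a n²/V²)(V − nb)/(nR)
P + a n²/V² = 23.5 + (3.540)(1.01)²/(1.370)² = 25.424 atm
V − nb = 1.370 − (1.01)(0.04204) = 1.3275 L
T = (25.424)(1.3275)/((1.01)(0.08206)) = 407.2 K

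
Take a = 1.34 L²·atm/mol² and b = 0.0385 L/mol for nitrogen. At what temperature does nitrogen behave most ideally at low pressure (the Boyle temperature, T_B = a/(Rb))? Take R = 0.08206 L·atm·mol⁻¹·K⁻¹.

T_B ≈ 424.1 K

For a van der Waals gas the second virial coefficient B₂ = b − a/(RT) vanishes at T_B = a/(Rb).
T_B = 1.34/(0.08206×0.0385) = 1.34/0.0031593 = 424.1 K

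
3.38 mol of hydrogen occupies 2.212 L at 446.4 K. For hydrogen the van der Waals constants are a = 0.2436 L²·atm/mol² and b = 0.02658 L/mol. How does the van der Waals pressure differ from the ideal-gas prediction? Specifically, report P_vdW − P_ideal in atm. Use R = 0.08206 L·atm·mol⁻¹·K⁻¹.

Ideal: P_ideal = nRT/V = (3.38)(0.08206)(446.4)/2.212 = 55.9741 atm
vdW: P = nRT/(V − nb) − a n²/V² = 123.815/2.12216 − 2.78298/4.89294 = 58.3439 − 0.568775 = 57.7751 atm
ΔP = 57.7751 − 55.9741 = 1.801 atm

ΔP ≈ 1.801 atm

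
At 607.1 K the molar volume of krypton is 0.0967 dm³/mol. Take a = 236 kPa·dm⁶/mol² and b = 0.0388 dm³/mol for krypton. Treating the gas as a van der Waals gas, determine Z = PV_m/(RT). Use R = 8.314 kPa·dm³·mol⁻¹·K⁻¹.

P = RT/(V_m − b) − a/V_m² = (8.314)(607.1)/(0.0967 − 0.0388) − 236/(0.0967)²
  = 5047.4/0.057900 − 25238 = 87174 − 25238 = 61936 kPa
Z = PV_m/(RT) = (61936)(0.0967)/((8.314)(607.1)) = 5989.2/5047.4 = 1.187

Z ≈ 1.187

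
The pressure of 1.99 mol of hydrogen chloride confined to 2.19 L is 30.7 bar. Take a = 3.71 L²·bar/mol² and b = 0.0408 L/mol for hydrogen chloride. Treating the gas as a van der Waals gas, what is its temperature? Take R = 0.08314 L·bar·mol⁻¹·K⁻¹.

T = (P + a n²/V²)(V − nb)/(nR)
P + a n²/V² = 30.7 + (3.71)(1.99)²/(2.19)² = 33.763 bar
V − nb = 2.19 − (1.99)(0.0408) = 2.1088 L
T = (33.763)(2.1088)/((1.99)(0.08314)) = 430.3 K

T ≈ 430.3 K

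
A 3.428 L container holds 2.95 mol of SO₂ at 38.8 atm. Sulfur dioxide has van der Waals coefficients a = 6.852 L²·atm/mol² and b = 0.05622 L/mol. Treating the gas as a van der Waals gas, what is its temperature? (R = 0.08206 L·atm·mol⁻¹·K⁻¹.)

T = (P + a n²/V²)(V − nb)/(nR)
P + a n²/V² = 38.8 + (6.852)(2.95)²/(3.428)² = 43.874 atm
V − nb = 3.428 − (2.95)(0.05622) = 3.2622 L
T = (43.874)(3.2622)/((2.95)(0.08206)) = 591.2 K

T ≈ 591.2 K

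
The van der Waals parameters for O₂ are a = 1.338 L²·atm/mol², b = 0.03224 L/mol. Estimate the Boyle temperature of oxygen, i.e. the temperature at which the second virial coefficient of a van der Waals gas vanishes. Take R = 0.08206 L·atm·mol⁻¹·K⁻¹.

For a van der Waals gas the second virial coefficient B₂ = b − a/(RT) vanishes at T_B = a/(Rb).
T_B = 1.338/(0.08206×0.03224) = 1.338/0.0026456 = 505.7 K

T_B ≈ 505.7 K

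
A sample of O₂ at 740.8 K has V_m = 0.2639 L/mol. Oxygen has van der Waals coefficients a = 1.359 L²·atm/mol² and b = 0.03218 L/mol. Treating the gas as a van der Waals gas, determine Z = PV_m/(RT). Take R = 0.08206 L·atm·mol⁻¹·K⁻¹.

P = RT/(V_m − b) − a/V_m² = (0.08206)(740.8)/(0.2639 − 0.03218) − 1.359/(0.2639)²
  = 60.790/0.23172 − 19.514 = 262.34 − 19.514 = 242.83 atm
Z = PV_m/(RT) = (242.83)(0.2639)/((0.08206)(740.8)) = 64.083/60.790 = 1.054

Z ≈ 1.054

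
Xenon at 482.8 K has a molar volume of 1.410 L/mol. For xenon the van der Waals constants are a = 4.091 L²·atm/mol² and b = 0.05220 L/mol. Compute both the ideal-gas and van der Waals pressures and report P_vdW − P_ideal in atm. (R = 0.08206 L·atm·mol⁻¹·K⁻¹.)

Ideal: P_ideal = RT/V_m = (0.08206)(482.8)/1.410 = 28.0983 atm
vdW: P = RT/(V_m − b) − a/V_m² = 39.6186/1.35780 − 4.091/1.98810 = 29.1785 − 2.05774 = 27.1208 atm
ΔP = 27.1208 − 28.0983 = -0.978 atm

ΔP ≈ -0.978 atm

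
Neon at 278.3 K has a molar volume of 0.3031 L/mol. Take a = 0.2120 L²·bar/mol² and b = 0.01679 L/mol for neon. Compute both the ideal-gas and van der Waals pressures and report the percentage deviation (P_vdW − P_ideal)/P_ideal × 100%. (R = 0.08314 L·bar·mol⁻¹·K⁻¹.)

2.84 %

Ideal: P_ideal = RT/V_m = (0.08314)(278.3)/0.3031 = 76.3374 bar
vdW: P = RT/(V_m − b) − a/V_m² = 23.1379/0.286310 − 0.2120/0.0918696 = 80.8142 − 2.30762 = 78.5066 bar
% deviation = (78.5066 − 76.3374)/76.3374 × 100% = 2.84%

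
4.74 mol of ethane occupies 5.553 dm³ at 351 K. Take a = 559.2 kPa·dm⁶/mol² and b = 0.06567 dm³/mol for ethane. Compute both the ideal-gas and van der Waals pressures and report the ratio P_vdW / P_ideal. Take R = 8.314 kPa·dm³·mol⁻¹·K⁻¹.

Ideal: P_ideal = nRT/V = (4.74)(8.314)(351)/5.553 = 2490.97 kPa
vdW: P = nRT/(V − nb) − a n²/V² = 13832.3/5.24172 − 12563.9/30.8358 = 2638.89 − 407.445 = 2231.45 kPa
Ratio = 2231.45/2490.97 = 0.8958

P_vdW / P_ideal ≈ 0.8958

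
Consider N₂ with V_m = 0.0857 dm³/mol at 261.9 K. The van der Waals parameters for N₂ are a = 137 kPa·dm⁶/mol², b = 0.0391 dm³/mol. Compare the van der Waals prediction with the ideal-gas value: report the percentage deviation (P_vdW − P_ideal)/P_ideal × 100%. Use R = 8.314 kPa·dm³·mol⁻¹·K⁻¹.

Ideal: P_ideal = RT/V_m = (8.314)(261.9)/0.0857 = 25407.7 kPa
vdW: P = RT/(V_m − b) − a/V_m² = 2177.44/0.0466000 − 137/0.00734449 = 46726.2 − 18653.4 = 28072.8 kPa
% deviation = (28072.8 − 25407.7)/25407.7 × 100% = 10.49%

10.49 %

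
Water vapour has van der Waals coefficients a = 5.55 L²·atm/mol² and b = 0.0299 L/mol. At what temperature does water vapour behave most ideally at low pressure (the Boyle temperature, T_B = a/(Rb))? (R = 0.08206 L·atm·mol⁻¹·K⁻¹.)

For a van der Waals gas the second virial coefficient B₂ = b − a/(RT) vanishes at T_B = a/(Rb).
T_B = 5.55/(0.08206×0.0299) = 5.55/0.0024536 = 2262 K

T_B ≈ 2262 K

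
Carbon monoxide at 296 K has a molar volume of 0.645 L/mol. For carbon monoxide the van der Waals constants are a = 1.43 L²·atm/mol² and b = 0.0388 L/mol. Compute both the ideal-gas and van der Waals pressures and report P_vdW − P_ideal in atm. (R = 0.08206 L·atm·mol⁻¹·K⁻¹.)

Ideal: P_ideal = RT/V_m = (0.08206)(296)/0.645 = 37.6585 atm
vdW: P = RT/(V_m − b) − a/V_m² = 24.2898/0.606200 − 1.43/0.416025 = 40.0690 − 3.43729 = 36.6317 atm
ΔP = 36.6317 − 37.6585 = -1.027 atm

ΔP ≈ -1.027 atm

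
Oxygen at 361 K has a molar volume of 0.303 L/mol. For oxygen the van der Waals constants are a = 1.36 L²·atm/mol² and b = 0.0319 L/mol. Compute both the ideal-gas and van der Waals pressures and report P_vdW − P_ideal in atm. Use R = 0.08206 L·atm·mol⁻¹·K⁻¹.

Ideal: P_ideal = RT/V_m = (0.08206)(361)/0.303 = 97.7679 atm
vdW: P = RT/(V_m − b) − a/V_m² = 29.6237/0.271100 − 1.36/0.0918090 = 109.272 − 14.8134 = 94.459 atm
ΔP = 94.459 − 97.7679 = -3.31 atm

ΔP ≈ -3.31 atm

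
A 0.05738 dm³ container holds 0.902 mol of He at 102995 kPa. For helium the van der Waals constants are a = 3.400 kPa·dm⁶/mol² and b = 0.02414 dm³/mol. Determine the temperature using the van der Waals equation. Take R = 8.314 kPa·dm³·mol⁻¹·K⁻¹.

T ≈ 493.0 K

T = (P + a n²/V²)(V − nb)/(nR)
P + a n²/V² = 102995 + (3.400)(0.902)²/(0.05738)² = 103835 kPa
V − nb = 0.05738 − (0.902)(0.02414) = 0.035606 dm³
T = (103835)(0.035606)/((0.902)(8.314)) = 493.0 K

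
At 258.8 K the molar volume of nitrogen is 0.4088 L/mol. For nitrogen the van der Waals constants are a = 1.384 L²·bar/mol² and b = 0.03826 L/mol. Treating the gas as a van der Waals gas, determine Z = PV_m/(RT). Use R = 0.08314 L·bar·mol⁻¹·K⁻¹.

Z ≈ 0.9459

P = RT/(V_m − b) − a/V_m² = (0.08314)(258.8)/(0.4088 − 0.03826) − 1.384/(0.4088)²
  = 21.517/0.37054 − 8.2816 = 58.069 − 8.2816 = 49.787 bar
Z = PV_m/(RT) = (49.787)(0.4088)/((0.08314)(258.8)) = 20.353/21.517 = 0.9459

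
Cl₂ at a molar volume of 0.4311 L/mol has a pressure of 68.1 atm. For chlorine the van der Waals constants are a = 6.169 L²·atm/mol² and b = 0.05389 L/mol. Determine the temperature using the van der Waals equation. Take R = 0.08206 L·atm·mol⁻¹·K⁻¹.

T = (P + a/V_m²)(V_m − b)/R
P + a/V_m² = 68.1 + 6.169/(0.4311)² = 101.29 atm
V_m − b = 0.4311 − 0.05389 = 0.37721 L/mol
T = (101.29)(0.37721)/0.08206 = 465.6 K

T ≈ 465.6 K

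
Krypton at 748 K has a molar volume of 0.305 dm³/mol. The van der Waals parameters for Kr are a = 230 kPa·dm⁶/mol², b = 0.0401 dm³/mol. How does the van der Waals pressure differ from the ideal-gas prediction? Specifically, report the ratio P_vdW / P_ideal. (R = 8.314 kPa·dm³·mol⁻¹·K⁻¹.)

P_vdW / P_ideal ≈ 1.030

Ideal: P_ideal = RT/V_m = (8.314)(748)/0.305 = 20389.7 kPa
vdW: P = RT/(V_m − b) − a/V_m² = 6218.87/0.264900 − 230/0.0930250 = 23476.3 − 2472.45 = 21003.9 kPa
Ratio = 21003.9/20389.7 = 1.030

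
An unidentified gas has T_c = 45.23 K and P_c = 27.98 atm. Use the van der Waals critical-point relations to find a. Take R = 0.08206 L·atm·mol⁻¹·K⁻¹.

a ≈ 0.2077 L²·atm/mol²

From T_c = 8a/(27Rb) and P_c = a/(27b²): a = 27 R² T_c²/(64 P_c).
a = 27×(0.08206)²×(45.23)²/(64×27.98) = 371.95/1790.7 = 0.2077 L²·atm/mol²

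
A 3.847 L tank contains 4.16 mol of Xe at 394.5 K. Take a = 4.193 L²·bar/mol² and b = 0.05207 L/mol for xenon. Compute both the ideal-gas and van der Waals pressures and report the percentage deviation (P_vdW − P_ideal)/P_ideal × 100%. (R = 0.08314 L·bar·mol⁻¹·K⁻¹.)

-7.86 %

Ideal: P_ideal = nRT/V = (4.16)(0.08314)(394.5)/3.847 = 35.4673 bar
vdW: P = nRT/(V − nb) − a n²/V² = 136.443/3.63039 − 72.5624/14.7994 = 37.5836 − 4.90306 = 32.6805 bar
% deviation = (32.6805 − 35.4673)/35.4673 × 100% = -7.86%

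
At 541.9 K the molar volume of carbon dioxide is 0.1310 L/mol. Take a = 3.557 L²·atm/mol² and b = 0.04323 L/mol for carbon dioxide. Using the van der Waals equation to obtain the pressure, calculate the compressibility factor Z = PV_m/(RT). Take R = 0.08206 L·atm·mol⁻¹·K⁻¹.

P = RT/(V_m − b) − a/V_m² = (0.08206)(541.9)/(0.1310 − 0.04323) − 3.557/(0.1310)²
  = 44.468/0.087770 − 207.27 = 506.64 − 207.27 = 299.37 atm
Z = PV_m/(RT) = (299.37)(0.1310)/((0.08206)(541.9)) = 39.217/44.468 = 0.8819

Z ≈ 0.8819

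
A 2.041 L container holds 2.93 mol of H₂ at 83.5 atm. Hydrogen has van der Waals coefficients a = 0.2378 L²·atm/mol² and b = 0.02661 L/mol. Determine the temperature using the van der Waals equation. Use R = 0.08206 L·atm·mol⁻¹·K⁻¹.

T = (P + a n²/V²)(V − nb)/(nR)
P + a n²/V² = 83.5 + (0.2378)(2.93)²/(2.041)² = 83.990 atm
V − nb = 2.041 − (2.93)(0.02661) = 1.9630 L
T = (83.990)(1.9630)/((2.93)(0.08206)) = 685.7 K

T ≈ 685.7 K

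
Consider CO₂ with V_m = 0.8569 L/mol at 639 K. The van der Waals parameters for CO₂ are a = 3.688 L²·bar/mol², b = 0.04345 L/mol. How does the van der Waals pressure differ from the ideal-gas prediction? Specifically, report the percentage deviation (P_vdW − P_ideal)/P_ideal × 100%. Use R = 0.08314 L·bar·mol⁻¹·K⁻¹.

-2.76 %

Ideal: P_ideal = RT/V_m = (0.08314)(639)/0.8569 = 61.9984 bar
vdW: P = RT/(V_m − b) − a/V_m² = 53.1265/0.813450 − 3.688/0.734278 = 65.3101 − 5.02262 = 60.2875 bar
% deviation = (60.2875 − 61.9984)/61.9984 × 100% = -2.76%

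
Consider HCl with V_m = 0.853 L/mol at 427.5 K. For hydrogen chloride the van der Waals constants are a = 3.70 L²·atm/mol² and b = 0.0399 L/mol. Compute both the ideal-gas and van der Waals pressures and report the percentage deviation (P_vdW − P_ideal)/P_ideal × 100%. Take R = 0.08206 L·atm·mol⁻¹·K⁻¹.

-7.46 %

Ideal: P_ideal = RT/V_m = (0.08206)(427.5)/0.853 = 41.1262 atm
vdW: P = RT/(V_m − b) − a/V_m² = 35.0807/0.813100 − 3.70/0.727609 = 43.1444 − 5.08515 = 38.0593 atm
% deviation = (38.0593 − 41.1262)/41.1262 × 100% = -7.46%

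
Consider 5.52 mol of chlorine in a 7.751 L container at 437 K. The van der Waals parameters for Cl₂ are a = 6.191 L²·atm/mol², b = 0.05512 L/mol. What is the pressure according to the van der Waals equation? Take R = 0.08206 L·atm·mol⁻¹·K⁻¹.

P ≈ 23.44 atm

P = nRT/(V − nb) − a n²/V²
nRT/(V − nb) = (5.52)(0.08206)(437)/(7.751 − 5.52×0.05512) = 197.95/7.4467 = 26.582 atm
a n²/V² = (6.191)(5.52)²/(7.751)² = 3.1400 atm
P = 26.582 − 3.1400 = 23.44 atm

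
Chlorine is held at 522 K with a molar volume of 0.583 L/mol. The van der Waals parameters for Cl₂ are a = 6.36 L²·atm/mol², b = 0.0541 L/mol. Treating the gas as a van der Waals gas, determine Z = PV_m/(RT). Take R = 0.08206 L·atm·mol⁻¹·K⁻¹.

P = RT/(V_m − b) − a/V_m² = (0.08206)(522)/(0.583 − 0.0541) − 6.36/(0.583)²
  = 42.835/0.52890 − 18.712 = 80.989 − 18.712 = 62.277 atm
Z = PV_m/(RT) = (62.277)(0.583)/((0.08206)(522)) = 36.307/42.835 = 0.8476

Z ≈ 0.8476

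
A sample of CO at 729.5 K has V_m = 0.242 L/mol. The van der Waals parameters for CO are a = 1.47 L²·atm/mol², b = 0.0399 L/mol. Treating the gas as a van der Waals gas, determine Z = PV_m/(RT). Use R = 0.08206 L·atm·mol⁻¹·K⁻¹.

Z ≈ 1.096

P = RT/(V_m − b) − a/V_m² = (0.08206)(729.5)/(0.242 − 0.0399) − 1.47/(0.242)²
  = 59.863/0.20210 − 25.101 = 296.20 − 25.101 = 271.10 atm
Z = PV_m/(RT) = (271.10)(0.242)/((0.08206)(729.5)) = 65.606/59.863 = 1.096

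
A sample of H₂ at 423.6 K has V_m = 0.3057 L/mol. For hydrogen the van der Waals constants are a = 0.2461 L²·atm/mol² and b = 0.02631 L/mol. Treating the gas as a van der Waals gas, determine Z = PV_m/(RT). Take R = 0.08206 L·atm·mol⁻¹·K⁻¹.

Z ≈ 1.071

P = RT/(V_m − b) − a/V_m² = (0.08206)(423.6)/(0.3057 − 0.02631) − 0.2461/(0.3057)²
  = 34.761/0.27939 − 2.6334 = 124.42 − 2.6334 = 121.79 atm
Z = PV_m/(RT) = (121.79)(0.3057)/((0.08206)(423.6)) = 37.231/34.761 = 1.071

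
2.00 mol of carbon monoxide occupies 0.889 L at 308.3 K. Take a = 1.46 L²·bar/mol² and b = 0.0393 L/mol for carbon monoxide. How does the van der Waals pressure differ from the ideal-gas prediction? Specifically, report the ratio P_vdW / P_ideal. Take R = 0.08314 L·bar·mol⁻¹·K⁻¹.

P_vdW / P_ideal ≈ 0.9688

Ideal: P_ideal = nRT/V = (2.00)(0.08314)(308.3)/0.889 = 57.6649 bar
vdW: P = nRT/(V − nb) − a n²/V² = 51.2641/0.810400 − 5.84000/0.790321 = 63.2578 − 7.38940 = 55.8684 bar
Ratio = 55.8684/57.6649 = 0.9688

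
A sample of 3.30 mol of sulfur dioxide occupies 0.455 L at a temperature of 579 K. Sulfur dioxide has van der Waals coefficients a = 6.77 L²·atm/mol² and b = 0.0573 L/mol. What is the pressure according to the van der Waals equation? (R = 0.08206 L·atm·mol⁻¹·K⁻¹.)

P = nRT/(V − nb) − a n²/V²
nRT/(V − nb) = (3.30)(0.08206)(579)/(0.455 − 3.30×0.0573) = 156.79/0.26591 = 589.64 atm
a n²/V² = (6.77)(3.30)²/(0.455)² = 356.12 atm
P = 589.64 − 356.12 = 233.5 atm

P ≈ 233.5 atm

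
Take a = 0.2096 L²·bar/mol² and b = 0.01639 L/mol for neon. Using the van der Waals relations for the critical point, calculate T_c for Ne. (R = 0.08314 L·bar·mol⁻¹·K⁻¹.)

T_c ≈ 45.58 K

For a van der Waals gas, T_c = 8a/(27Rb).
T_c = 8×0.2096/(27×0.08314×0.01639) = 1.6768/0.036792 = 45.58 K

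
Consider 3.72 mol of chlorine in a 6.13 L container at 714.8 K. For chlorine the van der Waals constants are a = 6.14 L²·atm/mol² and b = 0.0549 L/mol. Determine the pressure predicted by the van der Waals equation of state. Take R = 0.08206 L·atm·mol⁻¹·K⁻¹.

P ≈ 34.56 atm

P = nRT/(V − nb) − a n²/V²
nRT/(V − nb) = (3.72)(0.08206)(714.8)/(6.13 − 3.72×0.0549) = 218.20/5.9258 = 36.822 atm
a n²/V² = (6.14)(3.72)²/(6.13)² = 2.2612 atm
P = 36.822 − 2.2612 = 34.56 atm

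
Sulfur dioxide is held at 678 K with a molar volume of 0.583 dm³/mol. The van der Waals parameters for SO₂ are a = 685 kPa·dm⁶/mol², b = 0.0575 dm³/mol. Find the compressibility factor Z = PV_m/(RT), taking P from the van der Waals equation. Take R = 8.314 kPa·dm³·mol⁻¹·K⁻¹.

P = RT/(V_m − b) − a/V_m² = (8.314)(678)/(0.583 − 0.0575) − 685/(0.583)²
  = 5636.9/0.52550 − 2015.4 = 10727 − 2015.4 = 8712 kPa
Z = PV_m/(RT) = (8712)(0.583)/((8.314)(678)) = 5079.1/5636.9 = 0.9010

Z ≈ 0.9010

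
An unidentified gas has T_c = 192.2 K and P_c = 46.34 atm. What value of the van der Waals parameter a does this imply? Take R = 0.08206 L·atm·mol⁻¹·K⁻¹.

From T_c = 8a/(27Rb) and P_c = a/(27b²): a = 27 R² T_c²/(64 P_c).
a = 27×(0.08206)²×(192.2)²/(64×46.34) = 6716.4/2965.8 = 2.265 L²·atm/mol²

a ≈ 2.265 L²·atm/mol²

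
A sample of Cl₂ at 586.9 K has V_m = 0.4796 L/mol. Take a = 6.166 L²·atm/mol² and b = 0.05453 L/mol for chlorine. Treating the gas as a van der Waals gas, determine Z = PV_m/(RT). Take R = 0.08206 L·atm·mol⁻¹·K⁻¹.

P = RT/(V_m − b) − a/V_m² = (0.08206)(586.9)/(0.4796 − 0.05453) − 6.166/(0.4796)²
  = 48.161/0.42507 − 26.807 = 113.30 − 26.807 = 86.49 atm
Z = PV_m/(RT) = (86.49)(0.4796)/((0.08206)(586.9)) = 41.481/48.161 = 0.8613

Z ≈ 0.8613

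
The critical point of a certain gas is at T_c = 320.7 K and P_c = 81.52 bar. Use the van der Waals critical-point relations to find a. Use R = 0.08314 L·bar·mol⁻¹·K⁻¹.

a ≈ 3.679 L²·bar/mol²

From T_c = 8a/(27Rb) and P_c = a/(27b²): a = 27 R² T_c²/(64 P_c).
a = 27×(0.08314)²×(320.7)²/(64×81.52) = 19195/5217.3 = 3.679 L²·bar/mol²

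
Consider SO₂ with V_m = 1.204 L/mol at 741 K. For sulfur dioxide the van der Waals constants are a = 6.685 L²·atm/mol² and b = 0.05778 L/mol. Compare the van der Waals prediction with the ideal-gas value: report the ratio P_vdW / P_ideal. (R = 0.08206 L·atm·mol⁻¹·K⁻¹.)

Ideal: P_ideal = RT/V_m = (0.08206)(741)/1.204 = 50.5037 atm
vdW: P = RT/(V_m − b) − a/V_m² = 60.8065/1.14622 − 6.685/1.44962 = 53.0496 − 4.61155 = 48.4381 atm
Ratio = 48.4381/50.5037 = 0.9591

P_vdW / P_ideal ≈ 0.9591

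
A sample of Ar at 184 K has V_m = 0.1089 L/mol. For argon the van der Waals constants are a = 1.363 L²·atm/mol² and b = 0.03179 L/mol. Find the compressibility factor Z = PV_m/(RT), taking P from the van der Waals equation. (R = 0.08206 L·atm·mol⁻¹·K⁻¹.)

P = RT/(V_m − b) − a/V_m² = (0.08206)(184)/(0.1089 − 0.03179) − 1.363/(0.1089)²
  = 15.099/0.077110 − 114.93 = 195.81 − 114.93 = 80.88 atm
Z = PV_m/(RT) = (80.88)(0.1089)/((0.08206)(184)) = 8.8078/15.099 = 0.5833

Z ≈ 0.5833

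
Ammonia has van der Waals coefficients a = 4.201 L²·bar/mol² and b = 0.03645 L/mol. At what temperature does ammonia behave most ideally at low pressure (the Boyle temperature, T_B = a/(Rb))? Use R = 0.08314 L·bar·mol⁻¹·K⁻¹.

For a van der Waals gas the second virial coefficient B₂ = b − a/(RT) vanishes at T_B = a/(Rb).
T_B = 4.201/(0.08314×0.03645) = 4.201/0.0030305 = 1386 K

T_B ≈ 1386 K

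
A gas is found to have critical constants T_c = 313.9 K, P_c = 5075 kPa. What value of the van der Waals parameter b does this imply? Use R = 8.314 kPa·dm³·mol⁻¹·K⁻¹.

b ≈ 0.06428 dm³/mol

From T_c = 8a/(27Rb) and P_c = a/(27b²): b = R T_c/(8 P_c).
b = (8.314)(313.9)/(8×5075) = 2609.8/40600 = 0.06428 dm³/mol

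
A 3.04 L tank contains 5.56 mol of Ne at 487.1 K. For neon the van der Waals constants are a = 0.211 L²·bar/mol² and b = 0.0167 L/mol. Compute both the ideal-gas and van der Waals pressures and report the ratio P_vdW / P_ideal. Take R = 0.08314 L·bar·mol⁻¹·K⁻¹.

Ideal: P_ideal = nRT/V = (5.56)(0.08314)(487.1)/3.04 = 74.0678 bar
vdW: P = nRT/(V − nb) − a n²/V² = 225.166/2.94715 − 6.52277/9.24160 = 76.4013 − 0.705805 = 75.6955 bar
Ratio = 75.6955/74.0678 = 1.022

P_vdW / P_ideal ≈ 1.022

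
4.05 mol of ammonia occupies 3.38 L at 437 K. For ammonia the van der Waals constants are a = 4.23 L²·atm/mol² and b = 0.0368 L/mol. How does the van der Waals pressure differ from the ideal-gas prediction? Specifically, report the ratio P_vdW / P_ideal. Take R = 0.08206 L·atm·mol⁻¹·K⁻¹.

P_vdW / P_ideal ≈ 0.9048

Ideal: P_ideal = nRT/V = (4.05)(0.08206)(437)/3.38 = 42.9686 atm
vdW: P = nRT/(V − nb) − a n²/V² = 145.234/3.23096 − 69.3826/11.4244 = 44.9507 − 6.07319 = 38.8775 atm
Ratio = 38.8775/42.9686 = 0.9048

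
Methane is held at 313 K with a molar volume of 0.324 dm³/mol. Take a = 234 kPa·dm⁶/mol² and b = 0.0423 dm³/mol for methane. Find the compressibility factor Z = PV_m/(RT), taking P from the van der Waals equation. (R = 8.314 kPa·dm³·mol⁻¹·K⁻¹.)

P = RT/(V_m − b) − a/V_m² = (8.314)(313)/(0.324 − 0.0423) − 234/(0.324)²
  = 2602.3/0.28170 − 2229.1 = 9237.8 − 2229.1 = 7008.7 kPa
Z = PV_m/(RT) = (7008.7)(0.324)/((8.314)(313)) = 2270.8/2602.3 = 0.8726

Z ≈ 0.8726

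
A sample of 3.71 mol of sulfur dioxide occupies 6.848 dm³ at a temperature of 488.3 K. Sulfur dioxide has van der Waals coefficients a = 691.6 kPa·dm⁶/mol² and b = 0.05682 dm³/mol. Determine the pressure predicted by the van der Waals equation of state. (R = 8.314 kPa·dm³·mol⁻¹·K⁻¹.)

P = nRT/(V − nb) − a n²/V²
nRT/(V − nb) = (3.71)(8.314)(488.3)/(6.848 − 3.71×0.05682) = 15062/6.6372 = 2269.3 kPa
a n²/V² = (691.6)(3.71)²/(6.848)² = 202.99 kPa
P = 2269.3 − 202.99 = 2066 kPa

P ≈ 2066 kPa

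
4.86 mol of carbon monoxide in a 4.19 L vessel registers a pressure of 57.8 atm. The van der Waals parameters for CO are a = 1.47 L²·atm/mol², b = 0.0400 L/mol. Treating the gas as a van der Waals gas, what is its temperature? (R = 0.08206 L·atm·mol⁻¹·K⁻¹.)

T = (P + a n²/V²)(V − nb)/(nR)
P + a n²/V² = 57.8 + (1.47)(4.86)²/(4.19)² = 59.778 atm
V − nb = 4.19 − (4.86)(0.0400) = 3.9956 L
T = (59.778)(3.9956)/((4.86)(0.08206)) = 598.9 K

T ≈ 598.9 K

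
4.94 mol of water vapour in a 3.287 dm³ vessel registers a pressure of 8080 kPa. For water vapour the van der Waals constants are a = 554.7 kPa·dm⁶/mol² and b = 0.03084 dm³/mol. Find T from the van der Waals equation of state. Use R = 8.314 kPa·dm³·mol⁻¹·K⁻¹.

T = (P + a n²/V²)(V − nb)/(nR)
P + a n²/V² = 8080 + (554.7)(4.94)²/(3.287)² = 9332.9 kPa
V − nb = 3.287 − (4.94)(0.03084) = 3.1347 dm³
T = (9332.9)(3.1347)/((4.94)(8.314)) = 712.3 K

T ≈ 712.3 K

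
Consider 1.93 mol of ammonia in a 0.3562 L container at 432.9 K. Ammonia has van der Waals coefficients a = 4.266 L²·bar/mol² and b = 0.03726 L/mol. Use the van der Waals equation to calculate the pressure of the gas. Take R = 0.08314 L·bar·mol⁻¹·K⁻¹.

P ≈ 119.1 bar

P = nRT/(V − nb) − a n²/V²
nRT/(V − nb) = (1.93)(0.08314)(432.9)/(0.3562 − 1.93×0.03726) = 69.463/0.28429 = 244.34 bar
a n²/V² = (4.266)(1.93)²/(0.3562)² = 125.24 bar
P = 244.34 − 125.24 = 119.1 bar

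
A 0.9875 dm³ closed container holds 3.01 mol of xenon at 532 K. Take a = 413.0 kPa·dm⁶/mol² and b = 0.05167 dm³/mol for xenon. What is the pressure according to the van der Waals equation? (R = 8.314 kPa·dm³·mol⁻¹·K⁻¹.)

P = nRT/(V − nb) − a n²/V²
nRT/(V − nb) = (3.01)(8.314)(532)/(0.9875 − 3.01×0.05167) = 13313/0.83197 = 16002 kPa
a n²/V² = (413.0)(3.01)²/(0.9875)² = 3837.2 kPa
P = 16002 − 3837.2 = 12165 kPa

P ≈ 12165 kPa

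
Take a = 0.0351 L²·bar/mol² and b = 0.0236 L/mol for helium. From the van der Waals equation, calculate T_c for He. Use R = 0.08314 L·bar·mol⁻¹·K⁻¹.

For a van der Waals gas, T_c = 8a/(27Rb).
T_c = 8×0.0351/(27×0.08314×0.0236) = 0.28080/0.052977 = 5.300 K

T_c ≈ 5.300 K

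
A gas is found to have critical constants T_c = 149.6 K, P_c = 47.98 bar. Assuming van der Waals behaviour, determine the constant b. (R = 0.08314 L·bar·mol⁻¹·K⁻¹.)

From T_c = 8a/(27Rb) and P_c = a/(27b²): b = R T_c/(8 P_c).
b = (0.08314)(149.6)/(8×47.98) = 12.438/383.84 = 0.03240 L/mol

b ≈ 0.03240 L/mol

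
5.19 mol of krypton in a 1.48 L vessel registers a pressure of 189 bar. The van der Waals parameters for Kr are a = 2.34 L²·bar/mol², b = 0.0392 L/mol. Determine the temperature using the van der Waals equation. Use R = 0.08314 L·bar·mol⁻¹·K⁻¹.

T ≈ 644.3 K

T = (P + a n²/V²)(V − nb)/(nR)
P + a n²/V² = 189 + (2.34)(5.19)²/(1.48)² = 217.78 bar
V − nb = 1.48 − (5.19)(0.0392) = 1.2766 L
T = (217.78)(1.2766)/((5.19)(0.08314)) = 644.3 K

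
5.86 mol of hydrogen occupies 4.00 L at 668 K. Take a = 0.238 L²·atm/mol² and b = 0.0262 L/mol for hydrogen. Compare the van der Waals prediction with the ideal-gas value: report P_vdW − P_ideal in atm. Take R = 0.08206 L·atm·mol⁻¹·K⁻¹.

Ideal: P_ideal = nRT/V = (5.86)(0.08206)(668)/4.00 = 80.3056 atm
vdW: P = nRT/(V − nb) − a n²/V² = 321.222/3.84647 − 8.17282/16.0000 = 83.5109 − 0.510801 = 83.0001 atm
ΔP = 83.0001 − 80.3056 = 2.695 atm

ΔP ≈ 2.695 atm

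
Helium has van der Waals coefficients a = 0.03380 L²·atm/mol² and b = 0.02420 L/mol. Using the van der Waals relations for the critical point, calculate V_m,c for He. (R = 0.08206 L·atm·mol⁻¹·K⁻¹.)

For a van der Waals gas, V_m,c = 3b.
V_m,c = 3×0.02420 = 0.07260 L/mol

V_m,c ≈ 0.07260 L/mol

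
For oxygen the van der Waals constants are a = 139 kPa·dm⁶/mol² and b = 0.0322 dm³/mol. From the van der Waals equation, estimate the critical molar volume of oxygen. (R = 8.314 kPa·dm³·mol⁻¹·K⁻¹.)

For a van der Waals gas, V_m,c = 3b.
V_m,c = 3×0.0322 = 0.09660 dm³/mol

V_m,c ≈ 0.09660 dm³/mol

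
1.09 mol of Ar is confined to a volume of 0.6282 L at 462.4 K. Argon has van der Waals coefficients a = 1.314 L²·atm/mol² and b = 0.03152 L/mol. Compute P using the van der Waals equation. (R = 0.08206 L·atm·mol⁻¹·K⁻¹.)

P = nRT/(V − nb) − a n²/V²
nRT/(V − nb) = (1.09)(0.08206)(462.4)/(0.6282 − 1.09×0.03152) = 41.360/0.59384 = 69.648 atm
a n²/V² = (1.314)(1.09)²/(0.6282)² = 3.9560 atm
P = 69.648 − 3.9560 = 65.69 atm

P ≈ 65.69 atm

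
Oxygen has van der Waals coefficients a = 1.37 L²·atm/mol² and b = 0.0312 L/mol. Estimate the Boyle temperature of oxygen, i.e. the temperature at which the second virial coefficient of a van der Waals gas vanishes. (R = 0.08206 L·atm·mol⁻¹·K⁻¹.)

For a van der Waals gas the second virial coefficient B₂ = b − a/(RT) vanishes at T_B = a/(Rb).
T_B = 1.37/(0.08206×0.0312) = 1.37/0.0025603 = 535.1 K

T_B ≈ 535.1 K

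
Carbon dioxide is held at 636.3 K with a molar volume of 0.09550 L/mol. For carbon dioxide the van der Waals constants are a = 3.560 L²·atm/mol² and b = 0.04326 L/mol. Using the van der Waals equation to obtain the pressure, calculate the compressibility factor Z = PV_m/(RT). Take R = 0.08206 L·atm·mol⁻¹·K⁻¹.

Z ≈ 1.114

P = RT/(V_m − b) − a/V_m² = (0.08206)(636.3)/(0.09550 − 0.04326) − 3.560/(0.09550)²
  = 52.215/0.052240 − 390.34 = 999.52 − 390.34 = 609.18 atm
Z = PV_m/(RT) = (609.18)(0.09550)/((0.08206)(636.3)) = 58.177/52.215 = 1.114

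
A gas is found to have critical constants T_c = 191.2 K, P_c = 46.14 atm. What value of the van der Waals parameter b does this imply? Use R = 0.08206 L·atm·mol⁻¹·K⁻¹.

From T_c = 8a/(27Rb) and P_c = a/(27b²): b = R T_c/(8 P_c).
b = (0.08206)(191.2)/(8×46.14) = 15.690/369.12 = 0.04251 L/mol

b ≈ 0.04251 L/mol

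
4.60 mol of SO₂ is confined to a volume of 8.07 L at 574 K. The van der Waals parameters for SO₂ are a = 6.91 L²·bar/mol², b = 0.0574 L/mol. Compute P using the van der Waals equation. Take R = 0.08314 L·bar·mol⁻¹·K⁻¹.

P ≈ 25.88 bar

P = nRT/(V − nb) − a n²/V²
nRT/(V − nb) = (4.60)(0.08314)(574)/(8.07 − 4.60×0.0574) = 219.52/7.8060 = 28.122 bar
a n²/V² = (6.91)(4.60)²/(8.07)² = 2.2452 bar
P = 28.122 − 2.2452 = 25.88 bar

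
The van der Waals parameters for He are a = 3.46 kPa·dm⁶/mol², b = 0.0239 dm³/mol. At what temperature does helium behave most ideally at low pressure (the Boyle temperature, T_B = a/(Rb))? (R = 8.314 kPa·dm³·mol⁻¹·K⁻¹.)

For a van der Waals gas the second virial coefficient B₂ = b − a/(RT) vanishes at T_B = a/(Rb).
T_B = 3.46/(8.314×0.0239) = 3.46/0.19870 = 17.41 K

T_B ≈ 17.41 K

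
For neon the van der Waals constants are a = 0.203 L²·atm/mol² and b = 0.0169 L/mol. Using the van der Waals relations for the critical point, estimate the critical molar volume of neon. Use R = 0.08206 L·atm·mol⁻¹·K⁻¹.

V_m,c ≈ 0.05070 L/mol

For a van der Waals gas, V_m,c = 3b.
V_m,c = 3×0.0169 = 0.05070 L/mol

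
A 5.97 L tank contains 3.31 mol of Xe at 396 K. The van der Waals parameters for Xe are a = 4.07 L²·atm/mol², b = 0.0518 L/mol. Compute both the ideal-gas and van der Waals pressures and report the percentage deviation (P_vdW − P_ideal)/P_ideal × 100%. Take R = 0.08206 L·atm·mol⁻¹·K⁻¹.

Ideal: P_ideal = nRT/V = (3.31)(0.08206)(396)/5.97 = 18.0169 atm
vdW: P = nRT/(V − nb) − a n²/V² = 107.561/5.79854 − 44.5913/35.6409 = 18.5497 − 1.25113 = 17.2986 atm
% deviation = (17.2986 − 18.0169)/18.0169 × 100% = -3.99%

-3.99 %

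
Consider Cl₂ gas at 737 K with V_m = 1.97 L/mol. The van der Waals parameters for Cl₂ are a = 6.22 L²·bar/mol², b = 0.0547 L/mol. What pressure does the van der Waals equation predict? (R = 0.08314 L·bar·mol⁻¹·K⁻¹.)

P ≈ 30.39 bar

P = RT/(V_m − b) − a/V_m²
RT/(V_m − b) = (0.08314)(737)/(1.97 − 0.0547) = 61.274/1.9153 = 31.992 bar
a/V_m² = 6.22/(1.97)² = 1.6027 bar
P = 31.992 − 1.6027 = 30.39 bar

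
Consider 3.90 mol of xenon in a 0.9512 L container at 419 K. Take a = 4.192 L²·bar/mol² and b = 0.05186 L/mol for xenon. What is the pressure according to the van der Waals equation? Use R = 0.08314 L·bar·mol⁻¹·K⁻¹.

P ≈ 110.9 bar

P = nRT/(V − nb) − a n²/V²
nRT/(V − nb) = (3.90)(0.08314)(419)/(0.9512 − 3.90×0.05186) = 135.86/0.74895 = 181.40 bar
a n²/V² = (4.192)(3.90)²/(0.9512)² = 70.470 bar
P = 181.40 − 70.470 = 110.9 bar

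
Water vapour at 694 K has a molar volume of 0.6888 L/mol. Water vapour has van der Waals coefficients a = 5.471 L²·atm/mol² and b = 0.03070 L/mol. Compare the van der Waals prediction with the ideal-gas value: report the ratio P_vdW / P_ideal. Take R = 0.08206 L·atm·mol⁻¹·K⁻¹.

P_vdW / P_ideal ≈ 0.9072

Ideal: P_ideal = RT/V_m = (0.08206)(694)/0.6888 = 82.6795 atm
vdW: P = RT/(V_m − b) − a/V_m² = 56.9496/0.658100 − 5.471/0.474445 = 86.5364 − 11.5314 = 75.0050 atm
Ratio = 75.0050/82.6795 = 0.9072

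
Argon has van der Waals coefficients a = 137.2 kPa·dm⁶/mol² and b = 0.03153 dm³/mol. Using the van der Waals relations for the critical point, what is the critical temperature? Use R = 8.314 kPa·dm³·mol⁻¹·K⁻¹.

T_c ≈ 155.1 K

For a van der Waals gas, T_c = 8a/(27Rb).
T_c = 8×137.2/(27×8.314×0.03153) = 1097.6/7.0778 = 155.1 K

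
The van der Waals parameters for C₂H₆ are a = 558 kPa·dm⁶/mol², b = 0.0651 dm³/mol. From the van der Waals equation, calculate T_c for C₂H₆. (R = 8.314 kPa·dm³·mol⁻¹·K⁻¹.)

For a van der Waals gas, T_c = 8a/(27Rb).
T_c = 8×558/(27×8.314×0.0651) = 4464.0/14.614 = 305.5 K

T_c ≈ 305.5 K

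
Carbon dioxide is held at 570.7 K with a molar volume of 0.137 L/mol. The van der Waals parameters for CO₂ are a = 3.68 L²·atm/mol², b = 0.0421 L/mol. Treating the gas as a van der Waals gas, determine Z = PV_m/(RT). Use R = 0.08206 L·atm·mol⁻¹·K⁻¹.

P = RT/(V_m − b) − a/V_m² = (0.08206)(570.7)/(0.137 − 0.0421) − 3.68/(0.137)²
  = 46.832/0.094900 − 196.07 = 493.49 − 196.07 = 297.42 atm
Z = PV_m/(RT) = (297.42)(0.137)/((0.08206)(570.7)) = 40.747/46.832 = 0.8701

Z ≈ 0.8701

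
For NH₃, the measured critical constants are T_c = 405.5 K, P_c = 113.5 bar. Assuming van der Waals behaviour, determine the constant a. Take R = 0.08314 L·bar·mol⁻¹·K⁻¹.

a ≈ 4.225 L²·bar/mol²

From T_c = 8a/(27Rb) and P_c = a/(27b²): a = 27 R² T_c²/(64 P_c).
a = 27×(0.08314)²×(405.5)²/(64×113.5) = 30688/7264.0 = 4.225 L²·bar/mol²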